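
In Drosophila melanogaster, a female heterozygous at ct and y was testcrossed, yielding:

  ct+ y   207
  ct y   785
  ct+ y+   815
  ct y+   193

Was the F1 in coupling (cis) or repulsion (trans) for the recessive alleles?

cis

The two most frequent classes are ct+ y+ (815) and ct y (785); these are the parental (non-recombinant) types.
So the F1 carried ct+ y+ on one chromosome and ct y on the other — the recessive alleles are on the same chromosome (cis / coupling).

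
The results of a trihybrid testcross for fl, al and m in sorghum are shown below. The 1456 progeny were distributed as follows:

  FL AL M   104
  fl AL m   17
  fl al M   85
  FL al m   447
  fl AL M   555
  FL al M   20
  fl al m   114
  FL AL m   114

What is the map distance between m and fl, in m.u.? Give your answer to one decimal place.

The two most frequent reciprocal classes, fl AL M and FL al m, are the parental types, so the F1 was fl AL M / FL al m.
The two rarest classes, fl AL m and FL al M, are the double crossovers. Comparing them with the parentals, only the m allele has switched, so m is the middle locus and the order is fl – m – al.
Crossovers in the fl–m interval produce the single-crossover classes FL AL M and fl al m (104 + 114 = 218) plus the double crossovers (37).
RF(fl–m) = (218 + 37) / 1456 = 255/1456 = 0.1751 → 17.5 m.u.

17.5 m.u.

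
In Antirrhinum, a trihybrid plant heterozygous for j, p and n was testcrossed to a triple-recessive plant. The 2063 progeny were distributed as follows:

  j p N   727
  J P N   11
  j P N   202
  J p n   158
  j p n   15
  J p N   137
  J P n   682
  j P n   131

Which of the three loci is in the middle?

n

The two most frequent reciprocal classes, j p N and J P n, are the parental types, so the F1 was j p N / J P n.
The two rarest classes, j p n and J P N, are the double crossovers. Comparing them with the parentals, only the n allele has switched, so n is the middle locus and the order is p – n – j.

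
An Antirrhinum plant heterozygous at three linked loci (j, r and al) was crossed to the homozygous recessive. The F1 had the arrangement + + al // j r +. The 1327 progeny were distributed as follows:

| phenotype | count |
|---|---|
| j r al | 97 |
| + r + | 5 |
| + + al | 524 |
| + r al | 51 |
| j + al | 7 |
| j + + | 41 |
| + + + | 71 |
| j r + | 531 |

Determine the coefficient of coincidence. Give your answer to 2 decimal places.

The two rarest classes, j + al and + r +, are the double crossovers. Comparing them with the parentals, only the j allele has switched, so j is the middle locus and the order is r – j – al.
r–j: (92 + 12)/1327 = 0.0784; j–al: (168 + 12)/1327 = 0.1356.
Expected DCO frequency = 0.0784 × 0.1356 ≈ 0.01063; observed = 12/1327 ≈ 0.00904.
Coefficient of coincidence = 0.00904/0.01063 ≈ 0.85.

0.85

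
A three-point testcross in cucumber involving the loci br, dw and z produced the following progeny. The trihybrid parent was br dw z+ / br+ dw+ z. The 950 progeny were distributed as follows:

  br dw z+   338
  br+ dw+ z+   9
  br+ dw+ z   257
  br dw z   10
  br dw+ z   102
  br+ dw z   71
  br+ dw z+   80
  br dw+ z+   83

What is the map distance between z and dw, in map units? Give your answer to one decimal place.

18.2 map units

The two rarest classes, br dw z and br+ dw+ z+, are the double crossovers. Comparing them with the parentals, only the z allele has switched, so z is the middle locus and the order is dw – z – br.
Crossovers in the dw–z interval produce the single-crossover classes br dw+ z+ and br+ dw z (83 + 71 = 154) plus the double crossovers (19).
RF(dw–z) = (154 + 19) / 950 = 173/950 = 0.1821 → 18.2 map units.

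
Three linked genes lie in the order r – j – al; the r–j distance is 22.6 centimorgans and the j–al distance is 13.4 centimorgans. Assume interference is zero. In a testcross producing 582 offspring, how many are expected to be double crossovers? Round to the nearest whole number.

Map distances give recombination frequencies of 0.226 and 0.134 for the two intervals.
With no interference, expected double-crossover frequency = 0.226 × 0.134 = 0.03028.
Expected number = 0.03028 × 582 = 17.63 ≈ 18.

18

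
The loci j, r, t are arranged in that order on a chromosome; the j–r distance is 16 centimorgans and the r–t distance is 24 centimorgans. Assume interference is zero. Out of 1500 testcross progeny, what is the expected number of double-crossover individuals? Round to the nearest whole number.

58

Map distances give recombination frequencies of 0.160 and 0.240 for the two intervals.
With no interference, expected double-crossover frequency = 0.160 × 0.240 = 0.03840.
Expected number = 0.03840 × 1500 = 57.60 ≈ 58.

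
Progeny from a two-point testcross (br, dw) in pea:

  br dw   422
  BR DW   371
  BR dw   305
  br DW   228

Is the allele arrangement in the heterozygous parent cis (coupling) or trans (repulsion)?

The two most frequent classes are BR DW (371) and br dw (422); these are the parental (non-recombinant) types.
So the F1 carried BR DW on one chromosome and br dw on the other — the recessive alleles are on the same chromosome (cis / coupling).

cis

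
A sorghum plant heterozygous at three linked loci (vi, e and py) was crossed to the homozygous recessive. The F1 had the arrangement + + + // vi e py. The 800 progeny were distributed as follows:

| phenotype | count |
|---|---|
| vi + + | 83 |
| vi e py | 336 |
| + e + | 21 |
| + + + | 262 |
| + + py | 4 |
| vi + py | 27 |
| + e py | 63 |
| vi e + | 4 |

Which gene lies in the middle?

py

The two rarest classes, + + py and vi e +, are the double crossovers. Comparing them with the parentals, only the py allele has switched, so py is the middle locus and the order is vi – py – e.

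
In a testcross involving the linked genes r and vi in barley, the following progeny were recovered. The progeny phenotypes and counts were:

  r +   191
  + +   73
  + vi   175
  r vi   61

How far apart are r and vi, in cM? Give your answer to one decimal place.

26.8 cM

The two most frequent classes, + vi (175) and r + (191), are the parental types, so the F1 was + vi / r +.
The recombinant classes are + + and r vi: 73 + 61 = 134.
Recombination frequency = 134/500 = 0.2680 ≈ 26.8%, i.e. 26.8 cM.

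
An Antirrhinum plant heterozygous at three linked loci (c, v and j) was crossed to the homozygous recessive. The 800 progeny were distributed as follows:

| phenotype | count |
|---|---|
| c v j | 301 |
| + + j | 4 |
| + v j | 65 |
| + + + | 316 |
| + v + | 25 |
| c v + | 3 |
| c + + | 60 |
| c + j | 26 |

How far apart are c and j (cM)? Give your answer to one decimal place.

16.5 cM

The two most frequent reciprocal classes, + + + and c v j, are the parental types, so the F1 was + + + / c v j.
The two rarest classes, + + j and c v +, are the double crossovers. Comparing them with the parentals, only the j allele has switched, so j is the middle locus and the order is v – j – c.
Crossovers in the j–c interval produce the single-crossover classes c + + and + v j (60 + 65 = 125) plus the double crossovers (7).
RF(j–c) = (125 + 7) / 800 = 132/800 = 0.1650 → 16.5 cM.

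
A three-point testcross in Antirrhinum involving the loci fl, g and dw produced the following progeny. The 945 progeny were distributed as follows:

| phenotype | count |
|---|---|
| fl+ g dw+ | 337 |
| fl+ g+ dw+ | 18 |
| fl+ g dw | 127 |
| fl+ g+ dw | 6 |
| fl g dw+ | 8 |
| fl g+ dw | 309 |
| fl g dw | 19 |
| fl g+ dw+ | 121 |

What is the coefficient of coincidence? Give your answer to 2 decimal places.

0.99

The two most frequent reciprocal classes, fl g+ dw and fl+ g dw+, are the parental types, so the F1 was fl g+ dw / fl+ g dw+.
The two rarest classes, fl+ g+ dw and fl g dw+, are the double crossovers. Comparing them with the parentals, only the fl allele has switched, so fl is the middle locus and the order is g – fl – dw.
g–fl: (37 + 14)/945 = 0.0540; fl–dw: (248 + 14)/945 = 0.2772.
Expected DCO frequency = 0.0540 × 0.2772 ≈ 0.01497; observed = 14/945 ≈ 0.01481.
Coefficient of coincidence = 0.01481/0.01497 ≈ 0.99.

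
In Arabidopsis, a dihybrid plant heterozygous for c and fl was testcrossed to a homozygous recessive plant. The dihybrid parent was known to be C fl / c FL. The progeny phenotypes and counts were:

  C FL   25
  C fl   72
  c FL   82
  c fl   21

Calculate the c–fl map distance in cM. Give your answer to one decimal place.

The recombinant classes are C FL and c fl: 25 + 21 = 46.
Recombination frequency = 46/200 = 0.2300 ≈ 23.0%, i.e. 23.0 cM.

23.0 cM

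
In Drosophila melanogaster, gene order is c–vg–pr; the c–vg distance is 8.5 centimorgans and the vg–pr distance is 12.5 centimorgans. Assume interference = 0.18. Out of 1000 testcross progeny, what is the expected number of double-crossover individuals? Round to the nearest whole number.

9

Map distances give recombination frequencies of 0.085 and 0.125 for the two intervals.
With interference 0.18 (so coincidence = 0.82), expected double-crossover frequency = 0.085 × 0.125 × 0.82 = 0.00871.
Expected number = 0.00871 × 1000 = 8.71 ≈ 9.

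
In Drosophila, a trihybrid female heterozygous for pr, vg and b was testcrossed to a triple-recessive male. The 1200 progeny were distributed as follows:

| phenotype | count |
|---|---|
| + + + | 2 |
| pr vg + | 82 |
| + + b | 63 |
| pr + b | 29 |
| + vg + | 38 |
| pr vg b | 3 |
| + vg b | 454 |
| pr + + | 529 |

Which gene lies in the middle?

pr

The two most frequent reciprocal classes, + vg b and pr + +, are the parental types, so the F1 was + vg b / pr + +.
The two rarest classes, pr vg b and + + +, are the double crossovers. Comparing them with the parentals, only the pr allele has switched, so pr is the middle locus and the order is vg – pr – b.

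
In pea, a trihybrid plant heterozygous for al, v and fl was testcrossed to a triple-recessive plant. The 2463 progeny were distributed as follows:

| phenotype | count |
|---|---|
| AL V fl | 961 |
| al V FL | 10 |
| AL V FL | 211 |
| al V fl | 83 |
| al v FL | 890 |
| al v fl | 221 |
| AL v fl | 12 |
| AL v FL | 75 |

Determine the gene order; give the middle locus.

v

The two most frequent reciprocal classes, AL V fl and al v FL, are the parental types, so the F1 was AL V fl / al v FL.
The two rarest classes, AL v fl and al V FL, are the double crossovers. Comparing them with the parentals, only the v allele has switched, so v is the middle locus and the order is fl – v – al.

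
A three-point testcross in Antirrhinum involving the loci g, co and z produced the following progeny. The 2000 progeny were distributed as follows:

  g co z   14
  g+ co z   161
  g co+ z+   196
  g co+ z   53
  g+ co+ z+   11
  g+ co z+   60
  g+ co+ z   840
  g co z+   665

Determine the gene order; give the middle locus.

z

The two most frequent reciprocal classes, g co z+ and g+ co+ z, are the parental types, so the F1 was g co z+ / g+ co+ z.
The two rarest classes, g co z and g+ co+ z+, are the double crossovers. Comparing them with the parentals, only the z allele has switched, so z is the middle locus and the order is g – z – co.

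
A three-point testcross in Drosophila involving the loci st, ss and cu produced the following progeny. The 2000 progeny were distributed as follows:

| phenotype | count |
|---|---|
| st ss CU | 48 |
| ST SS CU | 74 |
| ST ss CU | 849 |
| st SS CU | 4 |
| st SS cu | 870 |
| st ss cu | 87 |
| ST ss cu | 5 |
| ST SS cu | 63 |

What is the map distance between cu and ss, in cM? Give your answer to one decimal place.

8.5 cM

The two most frequent reciprocal classes, st SS cu and ST ss CU, are the parental types, so the F1 was st SS cu / ST ss CU.
The two rarest classes, st SS CU and ST ss cu, are the double crossovers. Comparing them with the parentals, only the cu allele has switched, so cu is the middle locus and the order is st – cu – ss.
Crossovers in the cu–ss interval produce the single-crossover classes st ss cu and ST SS CU (87 + 74 = 161) plus the double crossovers (9).
RF(cu–ss) = (161 + 9) / 2000 = 170/2000 = 0.0850 → 8.5 cM.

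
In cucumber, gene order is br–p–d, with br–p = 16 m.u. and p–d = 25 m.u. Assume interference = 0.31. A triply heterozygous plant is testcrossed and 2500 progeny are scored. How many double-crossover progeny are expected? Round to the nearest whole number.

69

Map distances give recombination frequencies of 0.160 and 0.250 for the two intervals.
With interference 0.31 (so coincidence = 0.69), expected double-crossover frequency = 0.160 × 0.250 × 0.69 = 0.02760.
Expected number = 0.02760 × 2500 = 69.00 ≈ 69.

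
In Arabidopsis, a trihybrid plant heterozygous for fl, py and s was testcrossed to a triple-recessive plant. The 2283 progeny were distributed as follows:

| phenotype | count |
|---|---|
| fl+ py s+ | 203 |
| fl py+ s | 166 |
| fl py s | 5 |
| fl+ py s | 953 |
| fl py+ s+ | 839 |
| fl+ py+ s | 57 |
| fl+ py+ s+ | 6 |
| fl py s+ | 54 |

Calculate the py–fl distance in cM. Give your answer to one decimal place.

5.3 cM

The two most frequent reciprocal classes, fl py+ s+ and fl+ py s, are the parental types, so the F1 was fl py+ s+ / fl+ py s.
The two rarest classes, fl+ py+ s+ and fl py s, are the double crossovers. Comparing them with the parentals, only the fl allele has switched, so fl is the middle locus and the order is s – fl – py.
Crossovers in the fl–py interval produce the single-crossover classes fl py s+ and fl+ py+ s (54 + 57 = 111) plus the double crossovers (11).
RF(fl–py) = (111 + 11) / 2283 = 122/2283 = 0.0534 → 5.3 cM.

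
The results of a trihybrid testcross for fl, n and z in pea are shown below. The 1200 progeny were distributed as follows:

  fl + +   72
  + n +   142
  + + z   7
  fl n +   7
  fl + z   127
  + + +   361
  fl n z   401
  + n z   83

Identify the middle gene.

z

The two most frequent reciprocal classes, + + + and fl n z, are the parental types, so the F1 was + + + / fl n z.
The two rarest classes, + + z and fl n +, are the double crossovers. Comparing them with the parentals, only the z allele has switched, so z is the middle locus and the order is n – z – fl.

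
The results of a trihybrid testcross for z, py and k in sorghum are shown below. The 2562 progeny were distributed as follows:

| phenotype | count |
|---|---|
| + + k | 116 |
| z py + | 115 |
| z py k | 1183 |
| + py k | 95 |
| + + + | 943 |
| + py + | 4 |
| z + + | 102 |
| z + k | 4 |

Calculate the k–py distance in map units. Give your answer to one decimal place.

9.3 map units

The two most frequent reciprocal classes, + + + and z py k, are the parental types, so the F1 was + + + / z py k.
The two rarest classes, + py + and z + k, are the double crossovers. Comparing them with the parentals, only the py allele has switched, so py is the middle locus and the order is z – py – k.
Crossovers in the py–k interval produce the single-crossover classes + + k and z py + (116 + 115 = 231) plus the double crossovers (8).
RF(py–k) = (231 + 8) / 2562 = 239/2562 = 0.0933 → 9.3 map units.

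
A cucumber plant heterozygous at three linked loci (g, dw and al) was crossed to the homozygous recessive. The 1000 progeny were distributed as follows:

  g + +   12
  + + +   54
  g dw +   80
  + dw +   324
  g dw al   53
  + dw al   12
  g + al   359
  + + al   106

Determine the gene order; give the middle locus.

The two most frequent reciprocal classes, + dw + and g + al, are the parental types, so the F1 was + dw + / g + al.
The two rarest classes, + dw al and g + +, are the double crossovers. Comparing them with the parentals, only the al allele has switched, so al is the middle locus and the order is g – al – dw.

al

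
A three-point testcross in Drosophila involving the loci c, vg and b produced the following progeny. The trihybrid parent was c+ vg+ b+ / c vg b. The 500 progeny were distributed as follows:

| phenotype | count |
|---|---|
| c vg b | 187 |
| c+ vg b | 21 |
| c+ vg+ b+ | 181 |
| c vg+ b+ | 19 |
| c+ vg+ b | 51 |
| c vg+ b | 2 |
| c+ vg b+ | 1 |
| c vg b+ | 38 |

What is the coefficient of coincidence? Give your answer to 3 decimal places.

The two rarest classes, c+ vg b+ and c vg+ b, are the double crossovers. Comparing them with the parentals, only the vg allele has switched, so vg is the middle locus and the order is c – vg – b.
c–vg: (40 + 3)/500 = 0.0860; vg–b: (89 + 3)/500 = 0.1840.
Expected DCO frequency = 0.0860 × 0.1840 ≈ 0.01582; observed = 3/500 ≈ 0.00600.
Coefficient of coincidence = 0.00600/0.01582 ≈ 0.379.

0.379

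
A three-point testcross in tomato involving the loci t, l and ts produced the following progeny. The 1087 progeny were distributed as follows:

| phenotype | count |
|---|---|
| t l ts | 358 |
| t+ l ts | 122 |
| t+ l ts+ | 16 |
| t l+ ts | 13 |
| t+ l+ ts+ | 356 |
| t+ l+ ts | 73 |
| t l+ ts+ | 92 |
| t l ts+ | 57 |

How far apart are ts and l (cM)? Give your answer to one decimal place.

14.6 cM

The two most frequent reciprocal classes, t+ l+ ts+ and t l ts, are the parental types, so the F1 was t+ l+ ts+ / t l ts.
The two rarest classes, t+ l ts+ and t l+ ts, are the double crossovers. Comparing them with the parentals, only the l allele has switched, so l is the middle locus and the order is ts – l – t.
Crossovers in the ts–l interval produce the single-crossover classes t+ l+ ts and t l ts+ (73 + 57 = 130) plus the double crossovers (29).
RF(ts–l) = (130 + 29) / 1087 = 159/1087 = 0.1463 → 14.6 cM.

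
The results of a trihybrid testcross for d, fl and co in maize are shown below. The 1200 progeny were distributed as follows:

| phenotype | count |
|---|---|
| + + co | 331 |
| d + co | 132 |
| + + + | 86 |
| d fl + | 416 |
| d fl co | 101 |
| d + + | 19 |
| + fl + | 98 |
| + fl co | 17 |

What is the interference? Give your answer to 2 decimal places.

The two most frequent reciprocal classes, + + co and d fl +, are the parental types, so the F1 was + + co / d fl +.
The two rarest classes, + fl co and d + +, are the double crossovers. Comparing them with the parentals, only the fl allele has switched, so fl is the middle locus and the order is co – fl – d.
co–fl: (187 + 36)/1200 = 0.1858; fl–d: (230 + 36)/1200 = 0.2217.
Expected DCO frequency = 0.1858 × 0.2217 ≈ 0.04119; observed = 36/1200 ≈ 0.03000.
Coefficient of coincidence = 0.03000/0.04119 ≈ 0.73; interference = 1 − 0.73 = 0.27.

0.27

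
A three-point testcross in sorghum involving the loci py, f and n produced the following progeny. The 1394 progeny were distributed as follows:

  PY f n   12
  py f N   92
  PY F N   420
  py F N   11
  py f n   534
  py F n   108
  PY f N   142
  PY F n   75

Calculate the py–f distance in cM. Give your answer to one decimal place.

19.6 cM

The two most frequent reciprocal classes, PY F N and py f n, are the parental types, so the F1 was PY F N / py f n.
The two rarest classes, py F N and PY f n, are the double crossovers. Comparing them with the parentals, only the py allele has switched, so py is the middle locus and the order is n – py – f.
Crossovers in the py–f interval produce the single-crossover classes PY f N and py F n (142 + 108 = 250) plus the double crossovers (23).
RF(py–f) = (250 + 23) / 1394 = 273/1394 = 0.1958 → 19.6 cM.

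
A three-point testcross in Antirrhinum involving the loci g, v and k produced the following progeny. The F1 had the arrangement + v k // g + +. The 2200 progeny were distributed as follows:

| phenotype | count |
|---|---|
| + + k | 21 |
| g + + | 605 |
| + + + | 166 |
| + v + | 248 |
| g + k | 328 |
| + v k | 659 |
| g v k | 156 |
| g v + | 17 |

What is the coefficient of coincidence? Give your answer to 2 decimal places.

0.38

The two rarest classes, + + k and g v +, are the double crossovers. Comparing them with the parentals, only the v allele has switched, so v is the middle locus and the order is g – v – k.
g–v: (322 + 38)/2200 = 0.1636; v–k: (576 + 38)/2200 = 0.2791.
Expected DCO frequency = 0.1636 × 0.2791 ≈ 0.04566; observed = 38/2200 ≈ 0.01727.
Coefficient of coincidence = 0.01727/0.04566 ≈ 0.38.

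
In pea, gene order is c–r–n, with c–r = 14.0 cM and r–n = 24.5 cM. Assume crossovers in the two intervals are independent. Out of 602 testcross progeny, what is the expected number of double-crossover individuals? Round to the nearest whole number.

21

Map distances give recombination frequencies of 0.140 and 0.245 for the two intervals.
With no interference, expected double-crossover frequency = 0.140 × 0.245 = 0.03430.
Expected number = 0.03430 × 602 = 20.65 ≈ 21.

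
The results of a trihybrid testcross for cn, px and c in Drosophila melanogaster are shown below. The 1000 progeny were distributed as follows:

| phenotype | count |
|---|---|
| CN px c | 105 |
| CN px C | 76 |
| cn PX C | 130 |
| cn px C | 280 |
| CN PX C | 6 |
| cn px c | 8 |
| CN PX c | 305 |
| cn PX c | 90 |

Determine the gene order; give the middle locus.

The two most frequent reciprocal classes, cn px C and CN PX c, are the parental types, so the F1 was cn px C / CN PX c.
The two rarest classes, cn px c and CN PX C, are the double crossovers. Comparing them with the parentals, only the c allele has switched, so c is the middle locus and the order is cn – c – px.

c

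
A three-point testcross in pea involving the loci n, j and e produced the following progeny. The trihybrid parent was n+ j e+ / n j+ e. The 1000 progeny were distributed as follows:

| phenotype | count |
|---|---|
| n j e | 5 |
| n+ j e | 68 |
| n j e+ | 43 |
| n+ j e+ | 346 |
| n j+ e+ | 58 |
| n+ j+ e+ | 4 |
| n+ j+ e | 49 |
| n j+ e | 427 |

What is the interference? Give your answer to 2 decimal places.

The two rarest classes, n+ j+ e+ and n j e, are the double crossovers. Comparing them with the parentals, only the j allele has switched, so j is the middle locus and the order is n – j – e.
n–j: (92 + 9)/1000 = 0.1010; j–e: (126 + 9)/1000 = 0.1350.
Expected DCO frequency = 0.1010 × 0.1350 ≈ 0.01364; observed = 9/1000 ≈ 0.00900.
Coefficient of coincidence = 0.00900/0.01364 ≈ 0.66; interference = 1 − 0.66 = 0.34.

0.34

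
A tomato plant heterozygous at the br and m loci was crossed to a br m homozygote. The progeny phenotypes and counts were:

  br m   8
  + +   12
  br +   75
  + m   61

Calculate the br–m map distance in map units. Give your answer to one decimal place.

12.8 map units

The two most frequent classes, + m (61) and br + (75), are the parental types, so the F1 was + m / br +.
The recombinant classes are + + and br m: 12 + 8 = 20.
Recombination frequency = 20/156 = 0.1282 ≈ 12.8%, i.e. 12.8 map units.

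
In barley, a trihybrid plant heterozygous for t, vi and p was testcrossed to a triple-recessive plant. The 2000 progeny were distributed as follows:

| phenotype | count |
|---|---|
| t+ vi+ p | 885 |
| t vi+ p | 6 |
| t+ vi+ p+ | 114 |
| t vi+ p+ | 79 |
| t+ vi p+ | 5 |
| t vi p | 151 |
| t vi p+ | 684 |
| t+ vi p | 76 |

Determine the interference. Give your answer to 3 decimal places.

The two most frequent reciprocal classes, t vi p+ and t+ vi+ p, are the parental types, so the F1 was t vi p+ / t+ vi+ p.
The two rarest classes, t+ vi p+ and t vi+ p, are the double crossovers. Comparing them with the parentals, only the t allele has switched, so t is the middle locus and the order is vi – t – p.
vi–t: (155 + 11)/2000 = 0.0830; t–p: (265 + 11)/2000 = 0.1380.
Expected DCO frequency = 0.0830 × 0.1380 ≈ 0.01145; observed = 11/2000 ≈ 0.00550.
Coefficient of coincidence = 0.00550/0.01145 ≈ 0.480; interference = 1 − 0.480 = 0.520.

0.520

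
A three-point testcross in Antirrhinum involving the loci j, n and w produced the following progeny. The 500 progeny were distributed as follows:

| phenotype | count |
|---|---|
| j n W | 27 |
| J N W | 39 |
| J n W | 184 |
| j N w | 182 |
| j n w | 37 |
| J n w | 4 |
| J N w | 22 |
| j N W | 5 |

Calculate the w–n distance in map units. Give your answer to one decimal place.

17.0 map units

The two most frequent reciprocal classes, J n W and j N w, are the parental types, so the F1 was J n W / j N w.
The two rarest classes, J n w and j N W, are the double crossovers. Comparing them with the parentals, only the w allele has switched, so w is the middle locus and the order is j – w – n.
Crossovers in the w–n interval produce the single-crossover classes J N W and j n w (39 + 37 = 76) plus the double crossovers (9).
RF(w–n) = (76 + 9) / 500 = 85/500 = 0.1700 → 17.0 map units.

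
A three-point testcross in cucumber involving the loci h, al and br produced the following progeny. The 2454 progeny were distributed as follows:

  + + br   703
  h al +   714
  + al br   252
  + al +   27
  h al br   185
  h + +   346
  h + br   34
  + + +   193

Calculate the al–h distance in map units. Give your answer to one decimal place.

26.9 map units

The two most frequent reciprocal classes, h al + and + + br, are the parental types, so the F1 was h al + / + + br.
The two rarest classes, + al + and h + br, are the double crossovers. Comparing them with the parentals, only the h allele has switched, so h is the middle locus and the order is al – h – br.
Crossovers in the al–h interval produce the single-crossover classes h + + and + al br (346 + 252 = 598) plus the double crossovers (61).
RF(al–h) = (598 + 61) / 2454 = 659/2454 = 0.2685 → 26.9 map units.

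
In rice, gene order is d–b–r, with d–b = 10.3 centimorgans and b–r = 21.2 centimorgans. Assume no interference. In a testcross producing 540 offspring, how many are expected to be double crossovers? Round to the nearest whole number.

12

Map distances give recombination frequencies of 0.103 and 0.212 for the two intervals.
With no interference, expected double-crossover frequency = 0.103 × 0.212 = 0.02184.
Expected number = 0.02184 × 540 = 11.79 ≈ 12.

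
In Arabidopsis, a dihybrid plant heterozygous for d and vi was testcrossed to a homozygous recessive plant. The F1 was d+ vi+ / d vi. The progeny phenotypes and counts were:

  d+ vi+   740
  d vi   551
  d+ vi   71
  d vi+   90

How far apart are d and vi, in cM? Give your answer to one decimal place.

The recombinant classes are d+ vi and d vi+: 71 + 90 = 161.
Recombination frequency = 161/1452 = 0.1109 ≈ 11.1%, i.e. 11.1 cM.

11.1 cM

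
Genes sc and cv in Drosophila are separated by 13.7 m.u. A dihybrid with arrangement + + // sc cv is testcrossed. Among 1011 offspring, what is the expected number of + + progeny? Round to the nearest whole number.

436

A map distance of 13.7 m.u. corresponds to a recombination frequency of 0.137.
The F1 is + + / sc cv, so + + is a parental gamete class with expected frequency (1 − r)/2 = 0.863/2 = 0.4315.
Expected number = 0.4315 × 1011 = 436.25 ≈ 436.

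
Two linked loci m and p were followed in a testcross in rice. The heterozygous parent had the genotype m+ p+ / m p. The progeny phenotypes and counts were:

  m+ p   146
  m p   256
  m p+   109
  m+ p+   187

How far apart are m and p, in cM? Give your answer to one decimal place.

The recombinant classes are m+ p and m p+: 146 + 109 = 255.
Recombination frequency = 255/698 = 0.3653 ≈ 36.5%, i.e. 36.5 cM.

36.5 cM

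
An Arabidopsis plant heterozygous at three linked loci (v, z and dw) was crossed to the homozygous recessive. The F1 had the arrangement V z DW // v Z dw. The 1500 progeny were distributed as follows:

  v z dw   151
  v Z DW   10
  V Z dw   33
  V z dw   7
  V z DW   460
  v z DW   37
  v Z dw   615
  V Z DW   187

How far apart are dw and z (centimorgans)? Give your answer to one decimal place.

23.7 centimorgans

The two rarest classes, V z dw and v Z DW, are the double crossovers. Comparing them with the parentals, only the dw allele has switched, so dw is the middle locus and the order is v – dw – z.
Crossovers in the dw–z interval produce the single-crossover classes V Z DW and v z dw (187 + 151 = 338) plus the double crossovers (17).
RF(dw–z) = (338 + 17) / 1500 = 355/1500 = 0.2367 → 23.7 centimorgans.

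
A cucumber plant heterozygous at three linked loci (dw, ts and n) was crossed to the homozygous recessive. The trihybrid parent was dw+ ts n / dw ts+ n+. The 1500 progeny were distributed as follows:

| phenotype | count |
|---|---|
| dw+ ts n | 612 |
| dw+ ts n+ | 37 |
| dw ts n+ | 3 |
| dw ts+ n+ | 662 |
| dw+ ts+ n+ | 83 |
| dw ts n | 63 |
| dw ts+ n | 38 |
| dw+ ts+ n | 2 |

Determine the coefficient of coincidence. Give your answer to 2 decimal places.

0.62

The two rarest classes, dw+ ts+ n and dw ts n+, are the double crossovers. Comparing them with the parentals, only the ts allele has switched, so ts is the middle locus and the order is dw – ts – n.
dw–ts: (146 + 5)/1500 = 0.1007; ts–n: (75 + 5)/1500 = 0.0533.
Expected DCO frequency = 0.1007 × 0.0533 ≈ 0.00537; observed = 5/1500 ≈ 0.00333.
Coefficient of coincidence = 0.00333/0.00537 ≈ 0.62.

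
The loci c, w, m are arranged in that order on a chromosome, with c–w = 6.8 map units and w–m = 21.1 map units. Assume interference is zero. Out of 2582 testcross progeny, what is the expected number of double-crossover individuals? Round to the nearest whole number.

Map distances give recombination frequencies of 0.068 and 0.211 for the two intervals.
With no interference, expected double-crossover frequency = 0.068 × 0.211 = 0.01435.
Expected number = 0.01435 × 2582 = 37.05 ≈ 37.

37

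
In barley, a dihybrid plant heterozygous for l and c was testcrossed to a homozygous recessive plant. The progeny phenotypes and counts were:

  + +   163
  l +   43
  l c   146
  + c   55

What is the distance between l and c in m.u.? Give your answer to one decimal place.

The two most frequent classes, + + (163) and l c (146), are the parental types, so the F1 was + + / l c.
The recombinant classes are + c and l +: 55 + 43 = 98.
Recombination frequency = 98/407 = 0.2408 ≈ 24.1%, i.e. 24.1 m.u.

24.1 m.u.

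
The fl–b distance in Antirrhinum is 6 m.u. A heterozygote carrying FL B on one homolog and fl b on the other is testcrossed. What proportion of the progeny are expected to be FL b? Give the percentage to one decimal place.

A map distance of 6 m.u. corresponds to a recombination frequency of 0.060.
The F1 is FL B / fl b, so FL b is a recombinant gamete class with expected frequency r/2 = 0.060/2 = 0.0300.
That is 0.0300 = 3.0% of the progeny.

3.0%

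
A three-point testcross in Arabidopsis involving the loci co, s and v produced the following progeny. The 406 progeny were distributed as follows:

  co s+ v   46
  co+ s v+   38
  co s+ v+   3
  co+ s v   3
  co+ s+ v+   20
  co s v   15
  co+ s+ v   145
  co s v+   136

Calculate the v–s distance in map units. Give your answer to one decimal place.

The two most frequent reciprocal classes, co s v+ and co+ s+ v, are the parental types, so the F1 was co s v+ / co+ s+ v.
The two rarest classes, co s+ v+ and co+ s v, are the double crossovers. Comparing them with the parentals, only the s allele has switched, so s is the middle locus and the order is co – s – v.
Crossovers in the s–v interval produce the single-crossover classes co s v and co+ s+ v+ (15 + 20 = 35) plus the double crossovers (6).
RF(s–v) = (35 + 6) / 406 = 41/406 = 0.1010 → 10.1 map units.

10.1 map units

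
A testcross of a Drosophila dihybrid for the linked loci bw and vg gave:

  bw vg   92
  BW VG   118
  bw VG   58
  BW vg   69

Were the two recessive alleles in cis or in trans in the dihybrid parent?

cis

The two most frequent classes are BW VG (118) and bw vg (92); these are the parental (non-recombinant) types.
So the F1 carried BW VG on one chromosome and bw vg on the other — the recessive alleles are on the same chromosome (cis / coupling).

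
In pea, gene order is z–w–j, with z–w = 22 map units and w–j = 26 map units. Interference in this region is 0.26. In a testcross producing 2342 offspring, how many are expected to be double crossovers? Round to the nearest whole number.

99

Map distances give recombination frequencies of 0.220 and 0.260 for the two intervals.
With interference 0.26 (so coincidence = 0.74), expected double-crossover frequency = 0.220 × 0.260 × 0.74 = 0.04233.
Expected number = 0.04233 × 2342 = 99.13 ≈ 99.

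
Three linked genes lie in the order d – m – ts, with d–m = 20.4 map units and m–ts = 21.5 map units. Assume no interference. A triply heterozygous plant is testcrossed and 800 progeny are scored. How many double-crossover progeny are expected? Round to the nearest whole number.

Map distances give recombination frequencies of 0.204 and 0.215 for the two intervals.
With no interference, expected double-crossover frequency = 0.204 × 0.215 = 0.04386.
Expected number = 0.04386 × 800 = 35.09 ≈ 35.

35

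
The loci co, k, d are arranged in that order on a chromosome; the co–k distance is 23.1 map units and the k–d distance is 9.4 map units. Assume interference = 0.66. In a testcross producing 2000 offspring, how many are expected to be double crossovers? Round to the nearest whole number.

Map distances give recombination frequencies of 0.231 and 0.094 for the two intervals.
With interference 0.66 (so coincidence = 0.34), expected double-crossover frequency = 0.231 × 0.094 × 0.34 = 0.00738.
Expected number = 0.00738 × 2000 = 14.77 ≈ 15.

15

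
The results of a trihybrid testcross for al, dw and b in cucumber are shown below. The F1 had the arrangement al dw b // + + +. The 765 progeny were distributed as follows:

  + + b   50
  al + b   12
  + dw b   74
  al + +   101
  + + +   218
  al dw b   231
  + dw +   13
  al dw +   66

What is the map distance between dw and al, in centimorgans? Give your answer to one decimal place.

26.1 centimorgans

The two rarest classes, al + b and + dw +, are the double crossovers. Comparing them with the parentals, only the dw allele has switched, so dw is the middle locus and the order is al – dw – b.
Crossovers in the al–dw interval produce the single-crossover classes + dw b and al + + (74 + 101 = 175) plus the double crossovers (25).
RF(al–dw) = (175 + 25) / 765 = 200/765 = 0.2614 → 26.1 centimorgans.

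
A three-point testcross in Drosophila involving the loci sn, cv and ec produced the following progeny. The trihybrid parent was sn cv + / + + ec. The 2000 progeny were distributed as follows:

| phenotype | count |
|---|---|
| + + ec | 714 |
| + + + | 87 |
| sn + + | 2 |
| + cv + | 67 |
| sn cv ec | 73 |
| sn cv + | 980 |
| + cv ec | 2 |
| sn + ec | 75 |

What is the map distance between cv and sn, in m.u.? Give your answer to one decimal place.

The two rarest classes, sn + + and + cv ec, are the double crossovers. Comparing them with the parentals, only the cv allele has switched, so cv is the middle locus and the order is sn – cv – ec.
Crossovers in the sn–cv interval produce the single-crossover classes + cv + and sn + ec (67 + 75 = 142) plus the double crossovers (4).
RF(sn–cv) = (142 + 4) / 2000 = 146/2000 = 0.0730 → 7.3 m.u.

7.3 m.u.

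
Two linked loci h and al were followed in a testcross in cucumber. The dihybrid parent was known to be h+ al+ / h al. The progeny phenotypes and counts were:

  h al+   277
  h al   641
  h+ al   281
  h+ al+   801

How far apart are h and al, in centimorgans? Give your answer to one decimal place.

27.9 centimorgans

The recombinant classes are h+ al and h al+: 281 + 277 = 558.
Recombination frequency = 558/2000 = 0.2790 ≈ 27.9%, i.e. 27.9 centimorgans.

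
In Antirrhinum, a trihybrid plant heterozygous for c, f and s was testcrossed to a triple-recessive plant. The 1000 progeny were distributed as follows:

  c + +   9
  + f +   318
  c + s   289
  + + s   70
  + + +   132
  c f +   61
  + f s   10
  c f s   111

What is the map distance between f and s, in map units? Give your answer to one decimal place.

The two most frequent reciprocal classes, + f + and c + s, are the parental types, so the F1 was + f + / c + s.
The two rarest classes, + f s and c + +, are the double crossovers. Comparing them with the parentals, only the s allele has switched, so s is the middle locus and the order is c – s – f.
Crossovers in the s–f interval produce the single-crossover classes + + + and c f s (132 + 111 = 243) plus the double crossovers (19).
RF(s–f) = (243 + 19) / 1000 = 262/1000 = 0.2620 → 26.2 map units.

26.2 map units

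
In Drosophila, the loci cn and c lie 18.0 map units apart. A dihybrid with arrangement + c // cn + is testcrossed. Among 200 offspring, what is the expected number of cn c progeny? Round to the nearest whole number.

A map distance of 18.0 map units corresponds to a recombination frequency of 0.180.
The F1 is + c / cn +, so cn c is a recombinant gamete class with expected frequency r/2 = 0.180/2 = 0.0900.
Expected number = 0.0900 × 200 = 18.00 ≈ 18.

18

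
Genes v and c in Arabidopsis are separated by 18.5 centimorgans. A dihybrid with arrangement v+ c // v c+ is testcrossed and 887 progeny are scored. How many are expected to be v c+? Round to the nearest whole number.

A map distance of 18.5 centimorgans corresponds to a recombination frequency of 0.185.
The F1 is v+ c / v c+, so v c+ is a parental gamete class with expected frequency (1 − r)/2 = 0.815/2 = 0.4075.
Expected number = 0.4075 × 887 = 361.45 ≈ 361.

361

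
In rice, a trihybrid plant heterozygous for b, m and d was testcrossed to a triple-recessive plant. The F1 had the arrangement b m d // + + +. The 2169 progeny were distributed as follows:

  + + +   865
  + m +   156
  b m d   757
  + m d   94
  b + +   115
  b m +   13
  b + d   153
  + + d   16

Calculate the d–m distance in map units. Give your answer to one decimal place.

15.6 map units

The two rarest classes, b m + and + + d, are the double crossovers. Comparing them with the parentals, only the d allele has switched, so d is the middle locus and the order is b – d – m.
Crossovers in the d–m interval produce the single-crossover classes b + d and + m + (153 + 156 = 309) plus the double crossovers (29).
RF(d–m) = (309 + 29) / 2169 = 338/2169 = 0.1558 → 15.6 map units.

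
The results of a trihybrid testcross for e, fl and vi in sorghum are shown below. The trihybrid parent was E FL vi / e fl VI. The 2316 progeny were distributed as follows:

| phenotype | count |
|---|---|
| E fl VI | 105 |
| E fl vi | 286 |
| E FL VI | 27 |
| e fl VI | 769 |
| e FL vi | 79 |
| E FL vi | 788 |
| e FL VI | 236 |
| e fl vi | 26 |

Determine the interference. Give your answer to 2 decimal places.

0.10

The two rarest classes, E FL VI and e fl vi, are the double crossovers. Comparing them with the parentals, only the vi allele has switched, so vi is the middle locus and the order is e – vi – fl.
e–vi: (184 + 53)/2316 = 0.1023; vi–fl: (522 + 53)/2316 = 0.2483.
Expected DCO frequency = 0.1023 × 0.2483 ≈ 0.02540; observed = 53/2316 ≈ 0.02288.
Coefficient of coincidence = 0.02288/0.02540 ≈ 0.90; interference = 1 − 0.90 = 0.10.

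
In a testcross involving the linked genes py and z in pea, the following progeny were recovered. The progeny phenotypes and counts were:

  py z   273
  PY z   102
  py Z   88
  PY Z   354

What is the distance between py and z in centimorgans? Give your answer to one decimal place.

23.3 centimorgans

The two most frequent classes, PY Z (354) and py z (273), are the parental types, so the F1 was PY Z / py z.
The recombinant classes are PY z and py Z: 102 + 88 = 190.
Recombination frequency = 190/817 = 0.2326 ≈ 23.3%, i.e. 23.3 centimorgans.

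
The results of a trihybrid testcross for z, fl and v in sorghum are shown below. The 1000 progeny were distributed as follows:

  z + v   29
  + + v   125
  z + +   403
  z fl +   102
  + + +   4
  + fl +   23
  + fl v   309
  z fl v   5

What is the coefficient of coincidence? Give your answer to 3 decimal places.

0.625

The two most frequent reciprocal classes, z + + and + fl v, are the parental types, so the F1 was z + + / + fl v.
The two rarest classes, + + + and z fl v, are the double crossovers. Comparing them with the parentals, only the z allele has switched, so z is the middle locus and the order is v – z – fl.
v–z: (52 + 9)/1000 = 0.0610; z–fl: (227 + 9)/1000 = 0.2360.
Expected DCO frequency = 0.0610 × 0.2360 ≈ 0.01440; observed = 9/1000 ≈ 0.00900.
Coefficient of coincidence = 0.00900/0.01440 ≈ 0.625.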